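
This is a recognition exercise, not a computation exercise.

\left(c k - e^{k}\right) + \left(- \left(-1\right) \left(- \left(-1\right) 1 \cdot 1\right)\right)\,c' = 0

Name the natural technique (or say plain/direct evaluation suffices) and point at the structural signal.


Best approach: a linear integrating factor — c enters only linearly with coefficient k; multiply by exp of the integral of k and the left side becomes one derivative.


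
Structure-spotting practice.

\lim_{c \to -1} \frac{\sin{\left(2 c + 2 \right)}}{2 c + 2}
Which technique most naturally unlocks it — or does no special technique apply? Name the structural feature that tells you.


Best approach: l'Hôpital's rule (0/0) — substituting -1 gives 0 over 0; differentiate top and bottom once and re-evaluate. Expanding numerator and denominator to first order gives the same value — the rule automates exactly that.


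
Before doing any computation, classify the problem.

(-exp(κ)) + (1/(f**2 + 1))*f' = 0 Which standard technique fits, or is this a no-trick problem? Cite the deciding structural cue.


Best approach: separation of variables — separating collects all f-dependence with the derivative and leaves all κ-dependence opposite: variables separate. One could also solve this as an exact equation; with each coefficient in its own variable, separating is the same work with fewer steps.


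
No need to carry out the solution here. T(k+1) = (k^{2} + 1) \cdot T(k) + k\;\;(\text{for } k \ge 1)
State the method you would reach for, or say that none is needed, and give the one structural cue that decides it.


Diagnosis: a summation factor — it is first-order linear but the coefficient k^{2} + 1 depends on the index, so multiply through by a summation factor to telescope it.


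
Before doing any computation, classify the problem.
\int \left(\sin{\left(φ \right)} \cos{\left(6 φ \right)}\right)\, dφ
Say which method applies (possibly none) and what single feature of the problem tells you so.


Verdict: a trigonometric identity — cross-frequency products like \sin{\left(φ \right)} \cos{\left(6 φ \right)} are the textbook product-to-sum case — the identity converts them to directly integrable sinusoids.


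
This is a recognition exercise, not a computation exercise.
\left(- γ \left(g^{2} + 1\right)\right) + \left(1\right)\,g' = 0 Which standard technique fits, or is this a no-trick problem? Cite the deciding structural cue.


Diagnosis: separation of variables — solved for the derivative, the right side splits multiplicatively into a function of each variable alone — divide and integrate each side.


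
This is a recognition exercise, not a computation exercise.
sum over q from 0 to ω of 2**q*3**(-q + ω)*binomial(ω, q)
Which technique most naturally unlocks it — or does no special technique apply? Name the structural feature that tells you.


Method: the binomial theorem — the summand is term q of a binomial expansion in 2 and 3; the whole sum is a single power.


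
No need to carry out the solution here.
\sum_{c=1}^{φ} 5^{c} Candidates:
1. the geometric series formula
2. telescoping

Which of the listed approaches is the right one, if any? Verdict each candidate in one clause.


Best approach: the geometric series formula — the ratio of consecutive terms is the constant 5, independent of the index — a geometric sum.
- the geometric series formula — a fit — the right tool for this form.
- telescoping: neither a shifted-difference shape nor integer-spaced poles are present.


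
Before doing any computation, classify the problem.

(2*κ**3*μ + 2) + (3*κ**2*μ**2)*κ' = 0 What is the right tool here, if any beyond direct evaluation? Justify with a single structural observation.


Method: the exact-equation method — d/dκ of 2*κ**3*μ + 2 equals d/dμ of 3*κ**2*μ**2: the form is a total differential of one potential — integrate it exactly.


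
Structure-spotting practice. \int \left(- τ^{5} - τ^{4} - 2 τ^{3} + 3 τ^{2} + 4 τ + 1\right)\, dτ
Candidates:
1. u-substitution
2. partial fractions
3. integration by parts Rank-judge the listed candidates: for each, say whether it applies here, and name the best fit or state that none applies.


Best approach: no special technique — a term-by-term power-rule job in τ; no substitution or rearrangement earns its keep here.
- u-substitution — any workable substitution here is cosmetic — the integrand is already in directly integrable form.
- partial fractions — there is no rational-function structure to decompose.
- integration by parts — splitting off a factor buys nothing — the integrand integrates directly without parts.


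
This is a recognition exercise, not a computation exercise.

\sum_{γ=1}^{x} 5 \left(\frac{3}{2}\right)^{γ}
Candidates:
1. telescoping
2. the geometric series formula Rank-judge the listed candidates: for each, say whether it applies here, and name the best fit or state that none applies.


Verdict: the geometric series formula — term-over-term division gives \frac{3}{2} every time — index-free ratio, geometric sum formula applies.
- telescoping — computed from the summand as displayed, the partial sums build up without the pairwise collapse telescoping exploits.
- the geometric series formula — applicable, and directly so.


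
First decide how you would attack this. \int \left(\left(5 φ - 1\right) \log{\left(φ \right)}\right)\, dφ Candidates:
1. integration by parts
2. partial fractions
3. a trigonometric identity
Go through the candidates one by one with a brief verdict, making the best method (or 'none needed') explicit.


Verdict: integration by parts — the logarithm \log{\left(φ \right)} wants to be differentiated, not integrated; parts makes that legal.
- integration by parts: applicable, and directly so.
- partial fractions: the expression is not a ratio of polynomials that decomposes further.
- a trigonometric identity: there is no trigonometric structure at all — the integrand carries no sine or cosine to rewrite.


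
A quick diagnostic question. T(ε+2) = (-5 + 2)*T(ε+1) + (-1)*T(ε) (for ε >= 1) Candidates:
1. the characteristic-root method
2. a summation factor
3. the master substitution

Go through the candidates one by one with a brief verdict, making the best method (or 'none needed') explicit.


Method: the characteristic-root method — this is the constant-coefficient homogeneous case — the whole solution in ε reduces to a polynomial's roots.
- the characteristic-root method — yes, a natural case for it.
- a summation factor: a summation factor telescopes one-step recursions; this one carries higher-order memory.
- the master substitution: no fixed divisor shrinks the index between calls.


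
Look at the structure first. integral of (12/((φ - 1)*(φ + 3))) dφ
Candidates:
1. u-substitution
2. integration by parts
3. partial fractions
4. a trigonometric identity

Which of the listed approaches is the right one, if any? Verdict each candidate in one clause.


Diagnosis: partial fractions — a proper rational integrand whose denominator splits into simpler factors — decompose into partial fractions first.
- u-substitution — no subexpression of the integrand pairs with its own derivative as a factor — individual terms may offer their own substitutions, but any change of variable covering the whole integral would have to be constructed from outside the expression.
- integration by parts — the nonconstant-polynomial-times-standard-kernel pattern (an exp, sine, cosine, or logarithm partner) is absent.
- partial fractions: a fit — the right tool for this form.
- a trigonometric identity: with no trigonometric functions present, identity rewriting has no target.


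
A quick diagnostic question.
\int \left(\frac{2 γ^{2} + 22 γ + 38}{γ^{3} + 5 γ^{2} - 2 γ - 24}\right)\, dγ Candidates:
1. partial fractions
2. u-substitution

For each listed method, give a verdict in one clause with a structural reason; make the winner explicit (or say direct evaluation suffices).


Technique: partial fractions — a proper rational integrand over the factorable γ^{3} + 5 γ^{2} - 2 γ - 24: partial fractions reduce it to elementary pieces.
- partial fractions — yes, a natural case for it.
- u-substitution — no subexpression of the integrand serves as a whole-integral substitution inner — individual terms may offer their own, but none carries its derivative as a factor of the full integrand; a working change of variable would have to be constructed from outside the expression.


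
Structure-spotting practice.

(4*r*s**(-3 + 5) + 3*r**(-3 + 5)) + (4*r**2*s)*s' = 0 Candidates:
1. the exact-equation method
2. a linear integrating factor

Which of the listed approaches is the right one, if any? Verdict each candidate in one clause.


Best approach: the exact-equation method — because the two cross partials coincide, the form is conservative as written — recover its potential in (r, s).
- the exact-equation method — a fit — the right tool for this form.
- a linear integrating factor — a nonlinear term in the unknown puts this outside the integrating-factor template.


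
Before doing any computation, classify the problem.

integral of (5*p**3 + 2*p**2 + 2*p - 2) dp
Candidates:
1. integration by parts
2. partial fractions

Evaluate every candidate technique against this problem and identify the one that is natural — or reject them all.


Diagnosis: no special technique — every term is a constant multiple of a power of p; term-wise power-rule integration needs no preliminary transformation.
- integration by parts: parts would only shuffle a directly integrable integrand.
- partial fractions — there is no rational-function structure to decompose.


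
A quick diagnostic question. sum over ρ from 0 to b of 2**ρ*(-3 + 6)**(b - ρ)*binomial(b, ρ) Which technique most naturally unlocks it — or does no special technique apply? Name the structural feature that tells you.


Technique: the binomial theorem — the binomial coefficients weight matched powers of 2 and (-3 + 6), which is exactly the expansion of a binomial power.


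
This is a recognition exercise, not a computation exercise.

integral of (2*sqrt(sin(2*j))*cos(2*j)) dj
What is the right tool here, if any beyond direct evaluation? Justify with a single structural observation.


Technique: u-substitution — collected, the integrand has one factor that is, up to a constant, the derivative of an inner expression the rest depends on — substitute for that inner expression.


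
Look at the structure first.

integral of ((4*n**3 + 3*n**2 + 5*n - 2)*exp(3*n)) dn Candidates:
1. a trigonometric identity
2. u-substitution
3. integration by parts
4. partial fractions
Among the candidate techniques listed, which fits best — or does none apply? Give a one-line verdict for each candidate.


Method: integration by parts — a polynomial 4*n**3 + 3*n**2 + 5*n - 2 against the kernel exp(3*n) is the signature bounded-ladder case for integration by parts.
- a trigonometric identity: there is no trigonometric structure at all — the integrand carries no sine or cosine to rewrite.
- u-substitution — no subexpression of the integrand serves as a whole-integral substitution inner — individual terms may offer their own, but none carries its derivative as a factor of the full integrand; a working change of variable would have to be constructed from outside the expression.
- integration by parts: applicable, and directly so.
- partial fractions: there is no rational-function structure to decompose.


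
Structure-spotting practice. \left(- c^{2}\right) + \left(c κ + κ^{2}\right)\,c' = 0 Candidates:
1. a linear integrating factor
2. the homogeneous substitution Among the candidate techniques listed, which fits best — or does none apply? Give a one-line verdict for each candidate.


Method: the homogeneous substitution — scaling κ and c together leaves the slope fixed — it depends only on c/κ, so substitute the ratio. Rewriting — with the variables' roles exchanged where the shape demands it — would expose a Bernoulli structure too; the homogeneous substitution simply reads the degrees directly.
- a linear integrating factor — the unknown enters nonlinearly (through a power, a denominator, or a transcendental function), which the linear integrating-factor recipe cannot absorb as-is — any repair would come from a preliminary substitution, not the factor.
- the homogeneous substitution — applies; the problem has the shape this method handles.


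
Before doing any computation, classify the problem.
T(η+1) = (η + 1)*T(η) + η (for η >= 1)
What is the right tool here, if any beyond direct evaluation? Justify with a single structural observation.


Verdict: a summation factor — the coefficient η + 1 drifts with the index, so no fixed root exists; normalizing by the cumulative product telescopes it.


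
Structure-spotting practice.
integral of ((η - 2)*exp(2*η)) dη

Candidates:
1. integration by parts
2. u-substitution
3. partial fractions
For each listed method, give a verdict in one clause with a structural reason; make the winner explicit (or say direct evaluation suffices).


Diagnosis: integration by parts — a polynomial η - 2 against the kernel exp(2*η) is the signature bounded-ladder case for integration by parts.
- integration by parts — applicable, and directly so.
- u-substitution: no subexpression of the integrand pairs with its own derivative as a factor — individual terms may offer their own substitutions, but any change of variable covering the whole integral would have to be constructed from outside the expression.
- partial fractions — the expression is not a ratio of polynomials that decomposes further.


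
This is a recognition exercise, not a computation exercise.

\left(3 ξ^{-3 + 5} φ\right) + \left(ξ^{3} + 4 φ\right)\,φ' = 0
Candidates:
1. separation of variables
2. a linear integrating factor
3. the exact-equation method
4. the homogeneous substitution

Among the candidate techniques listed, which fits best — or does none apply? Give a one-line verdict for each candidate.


Verdict: the exact-equation method — equality of cross partials is the green light — assemble the potential function term by term.
- separation of variables — no division isolates the independent variable from the unknown.
- a linear integrating factor: the unknown enters nonlinearly (through a power, a denominator, or a transcendental function), which the linear integrating-factor recipe cannot absorb as-is — any repair would come from a preliminary substitution, not the factor.
- the exact-equation method: applies; the problem has the shape this method handles.
- the homogeneous substitution: the slope changes under joint rescaling, failing the degree-zero test.


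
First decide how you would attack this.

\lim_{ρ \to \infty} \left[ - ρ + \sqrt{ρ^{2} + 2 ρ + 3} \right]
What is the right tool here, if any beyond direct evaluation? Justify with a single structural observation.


Verdict: conjugate multiplication — \sqrt{ρ^{2} + 2 ρ + 3} and ρ both blow up, but their difference is tame once the conjugate rationalizes it.


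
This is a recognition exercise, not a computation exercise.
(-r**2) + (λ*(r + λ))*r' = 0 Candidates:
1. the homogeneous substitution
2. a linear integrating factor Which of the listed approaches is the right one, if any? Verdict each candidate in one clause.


Technique: the homogeneous substitution — scaling λ and r together leaves the slope fixed — it depends only on r/λ, so substitute the ratio. A Bernoulli substitution after rearrangement (possibly exchanging dependent and independent variable) is a fair alternative; the homogeneous route works on the equation as it stands.
- the homogeneous substitution — a fit — the right tool for this form.
- a linear integrating factor — a nonlinear term in the unknown puts this outside the integrating-factor template.


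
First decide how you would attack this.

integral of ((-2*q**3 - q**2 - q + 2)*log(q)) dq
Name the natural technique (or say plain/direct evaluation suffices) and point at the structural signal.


Technique: integration by parts — log(q) blocks direct integration but differentiates to something rational — parts with the polynomial factor -2*q**3 - q**2 - q + 2 as dv.


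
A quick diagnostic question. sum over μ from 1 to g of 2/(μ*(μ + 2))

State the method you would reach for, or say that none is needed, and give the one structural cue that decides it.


Diagnosis: telescoping — poles of 2/(μ*(μ + 2)) differ by an integer, the telltale of a telescoping partial-fraction sum.


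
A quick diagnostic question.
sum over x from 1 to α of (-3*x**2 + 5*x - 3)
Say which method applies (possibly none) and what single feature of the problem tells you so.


Method: no special technique — constant-multiple powers of x with no cancellation partners and no common ratio — use the standard power-sum formulas.


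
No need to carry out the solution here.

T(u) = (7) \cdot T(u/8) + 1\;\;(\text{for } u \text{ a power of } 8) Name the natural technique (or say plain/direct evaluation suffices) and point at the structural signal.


Best approach: the master substitution — treat m = log base 8 of u as the new clock: one recursion step advances m by one while u scales by 8.


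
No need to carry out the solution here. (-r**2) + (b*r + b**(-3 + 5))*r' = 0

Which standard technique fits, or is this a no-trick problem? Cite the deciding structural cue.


Diagnosis: the homogeneous substitution — the slope is degree-zero homogeneous: the ratio substitution v = r/b collapses it. This can also be massaged into Bernoulli form (the roles of the variables may need exchanging); the homogeneous substitution avoids that setup.


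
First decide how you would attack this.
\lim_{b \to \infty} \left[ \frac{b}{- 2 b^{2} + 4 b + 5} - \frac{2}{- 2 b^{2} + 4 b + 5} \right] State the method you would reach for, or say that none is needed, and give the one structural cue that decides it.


Verdict: dominant-term comparison — growth-rate triage: the leading powers of b decide the limit, everything else is noise. Viewed as a single quotient this is an ∞/∞ form — an at-infinity application of l'Hôpital's rule would also resolve it; comparing leading growth reads the answer without differentiating.


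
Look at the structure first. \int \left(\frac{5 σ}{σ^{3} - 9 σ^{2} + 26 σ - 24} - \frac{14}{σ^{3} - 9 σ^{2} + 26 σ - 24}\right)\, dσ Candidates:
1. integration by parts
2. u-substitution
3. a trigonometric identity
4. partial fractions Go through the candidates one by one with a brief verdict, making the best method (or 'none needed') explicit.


Verdict: partial fractions — the bottom, σ^{3} - 9 σ^{2} + 26 σ - 24, comes apart into simple factors, and a proper rational function over split factors decomposes.
- integration by parts — the integrand does not split as a nonconstant polynomial times an exp, sine, cosine of a linear argument, or logarithm — no polynomial-kernel parts product to differentiate one side of.
- u-substitution — no subexpression of the integrand serves as a whole-integral substitution inner — individual terms may offer their own, but none carries its derivative as a factor of the full integrand; a working change of variable would have to be constructed from outside the expression.
- a trigonometric identity: no sine or cosine appears, so there is nothing for a trigonometric identity to act on.
- partial fractions — yes, a natural case for it.


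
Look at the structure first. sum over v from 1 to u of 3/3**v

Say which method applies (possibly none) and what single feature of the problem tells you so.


Diagnosis: the geometric series formula — consecutive terms stand in a fixed index-free ratio — the geometric sum formula closes it.


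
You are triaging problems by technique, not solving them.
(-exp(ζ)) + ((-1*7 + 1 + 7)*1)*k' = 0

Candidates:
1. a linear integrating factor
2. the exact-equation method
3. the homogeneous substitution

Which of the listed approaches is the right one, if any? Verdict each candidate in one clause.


Diagnosis: no special technique — solved for the derivative, no k appears — this is antidifferentiation in ζ wearing ODE clothing.
- a linear integrating factor: with the unknown absent the integrating factor is a formality; direct integration is the working structure.
- the exact-equation method: with the unknown absent from both coefficients, the cross-partial test holds emptily — nothing for the exact method to work on.
- the homogeneous substitution: the ratio of the variables does not determine the slope.


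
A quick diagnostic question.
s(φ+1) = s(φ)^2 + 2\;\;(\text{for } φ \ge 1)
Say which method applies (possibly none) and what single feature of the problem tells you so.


Best approach: no special technique — a nonlinear dependence on earlier terms breaks linearity, and with it every superposition-based closed form.


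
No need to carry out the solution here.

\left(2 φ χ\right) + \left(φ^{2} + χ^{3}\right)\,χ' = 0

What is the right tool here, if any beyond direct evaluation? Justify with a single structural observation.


Verdict: the exact-equation method — because the two cross partials coincide, the form is conservative as written — recover its potential in (φ, χ).


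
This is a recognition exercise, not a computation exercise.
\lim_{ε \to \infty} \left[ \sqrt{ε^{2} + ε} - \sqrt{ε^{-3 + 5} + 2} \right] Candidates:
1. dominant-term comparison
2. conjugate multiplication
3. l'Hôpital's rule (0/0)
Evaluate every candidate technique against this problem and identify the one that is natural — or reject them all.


Best approach: conjugate multiplication — the ∞ − ∞ radical form is the exact trigger for the conjugate maneuver.
- dominant-term comparison — this limit is not decided by comparing leading-term growth at infinity.
- conjugate multiplication: applies; the problem has the shape this method handles.
- l'Hôpital's rule (0/0): no quotient structure at all: the clash is ∞ minus ∞, which rationalizing converts into a tractable ratio.


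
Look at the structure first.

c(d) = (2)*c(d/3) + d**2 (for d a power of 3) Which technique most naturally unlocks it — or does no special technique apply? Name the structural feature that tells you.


Diagnosis: the master substitution — treat m = log base 3 of d as the new clock: one recursion step advances m by one while d scales by 3.


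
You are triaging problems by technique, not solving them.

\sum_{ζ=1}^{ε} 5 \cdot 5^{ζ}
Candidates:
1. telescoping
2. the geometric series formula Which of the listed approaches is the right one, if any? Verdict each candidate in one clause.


Best approach: the geometric series formula — each summand is the previous one scaled by 5; that constant multiplier is itself the geometric structure.
- telescoping — writing out consecutive terms as given produces no pairwise cancellation.
- the geometric series formula: yes, a natural case for it.


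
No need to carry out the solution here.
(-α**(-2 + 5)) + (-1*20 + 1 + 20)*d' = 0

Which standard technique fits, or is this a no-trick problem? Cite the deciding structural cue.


Best approach: no special technique — solved for the derivative, no d appears — this is antidifferentiation in α wearing ODE clothing.


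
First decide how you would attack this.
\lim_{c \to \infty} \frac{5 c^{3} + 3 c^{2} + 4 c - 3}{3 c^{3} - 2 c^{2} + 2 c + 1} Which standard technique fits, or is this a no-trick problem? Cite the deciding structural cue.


Method: dominant-term comparison — divide through by the highest power of c; every lower-order term dies and the dominant terms decide the limit. l'Hôpital's at-infinity variant applies to the expression viewed as a single quotient; the leading-term comparison is the direct route.


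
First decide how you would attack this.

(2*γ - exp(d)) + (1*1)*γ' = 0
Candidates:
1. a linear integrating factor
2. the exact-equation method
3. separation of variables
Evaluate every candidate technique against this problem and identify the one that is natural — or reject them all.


Diagnosis: a linear integrating factor — arrange it as γ' + 2·γ = (the forcing term) and the integrating factor does the rest.
- a linear integrating factor: yes — fits the structure here.
- the exact-equation method: no potential function has this form as its differential, as written.
- separation of variables: the two dependences are entangled, not a clean product of one-variable pieces.


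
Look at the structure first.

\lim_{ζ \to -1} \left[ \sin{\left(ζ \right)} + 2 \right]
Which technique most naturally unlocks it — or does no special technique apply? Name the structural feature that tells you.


Best approach: no special technique — nothing blocks direct substitution at -1: plug in and finish.


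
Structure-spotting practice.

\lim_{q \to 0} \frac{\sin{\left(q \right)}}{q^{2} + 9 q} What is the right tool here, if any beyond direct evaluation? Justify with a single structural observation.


Diagnosis: l'Hôpital's rule (0/0) — the 0/0 form at 0 is the signature situation for l'Hôpital's rule. Known elementary limits would finish this too — the rule just bypasses the case analysis.


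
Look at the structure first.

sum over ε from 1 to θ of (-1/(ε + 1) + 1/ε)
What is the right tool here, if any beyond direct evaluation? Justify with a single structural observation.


Verdict: telescoping — the summand is 1/ε minus the same expression shifted by one, so consecutive terms cancel in pairs.


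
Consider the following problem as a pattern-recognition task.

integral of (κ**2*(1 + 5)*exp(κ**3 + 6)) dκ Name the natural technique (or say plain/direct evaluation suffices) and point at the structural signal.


Method: u-substitution — everything non-trivial happens through the inner expression κ**3 + 6, and its derivative accounts for the remaining factor up to a constant, so set u = κ**3 + 6.


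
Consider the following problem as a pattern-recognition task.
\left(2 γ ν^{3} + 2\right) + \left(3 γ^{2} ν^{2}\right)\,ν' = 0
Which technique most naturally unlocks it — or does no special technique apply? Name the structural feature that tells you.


Best approach: the exact-equation method — checking ∂/∂ν of 2 γ ν^{3} + 2 against ∂/∂γ of 3 γ^{2} ν^{2}: they match — the equation is exact as it stands.


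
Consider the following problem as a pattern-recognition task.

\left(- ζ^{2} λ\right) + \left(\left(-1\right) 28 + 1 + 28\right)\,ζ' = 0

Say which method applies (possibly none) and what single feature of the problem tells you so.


Technique: separation of variables — all dependence on the two variables factors apart, the defining separable shape.


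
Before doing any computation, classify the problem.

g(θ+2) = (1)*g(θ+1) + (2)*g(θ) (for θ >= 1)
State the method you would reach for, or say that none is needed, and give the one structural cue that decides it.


Diagnosis: the characteristic-root method — because shifting θ leaves the equation's coefficients unchanged, exponential trials reduce it to algebra.


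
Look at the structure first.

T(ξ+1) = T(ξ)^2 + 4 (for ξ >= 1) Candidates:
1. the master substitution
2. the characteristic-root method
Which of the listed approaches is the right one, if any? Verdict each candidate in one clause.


Technique: no special technique — the map from one term to the next is curved, not linear, so linear closed-form machinery does not attach.
- the master substitution: the recursion shifts the index rather than dividing it.
- the characteristic-root method — nonlinearity rules out exponential-mode superposition from the start.


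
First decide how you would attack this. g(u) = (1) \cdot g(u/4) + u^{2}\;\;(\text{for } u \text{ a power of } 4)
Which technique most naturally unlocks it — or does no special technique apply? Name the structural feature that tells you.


Method: the master substitution — the argument shrinks by the factor 4, so measure the index on a logarithmic scale and the recursion becomes a shift.


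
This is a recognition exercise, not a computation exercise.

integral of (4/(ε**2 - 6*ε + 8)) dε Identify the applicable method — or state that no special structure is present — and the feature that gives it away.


Diagnosis: partial fractions — a proper rational integrand over the factorable ε**2 - 6*ε + 8: partial fractions reduce it to elementary pieces.


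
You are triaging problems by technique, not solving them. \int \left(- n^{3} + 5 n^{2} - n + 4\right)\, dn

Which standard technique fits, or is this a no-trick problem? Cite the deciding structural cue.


Best approach: no special technique — scan for structure and find none: constant multiples of powers of n, integrate directly.


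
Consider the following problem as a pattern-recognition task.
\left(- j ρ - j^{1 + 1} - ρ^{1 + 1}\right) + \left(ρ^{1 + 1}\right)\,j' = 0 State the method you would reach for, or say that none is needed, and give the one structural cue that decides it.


Technique: the homogeneous substitution — the slope is degree-zero homogeneous: the ratio substitution v = j/ρ collapses it.


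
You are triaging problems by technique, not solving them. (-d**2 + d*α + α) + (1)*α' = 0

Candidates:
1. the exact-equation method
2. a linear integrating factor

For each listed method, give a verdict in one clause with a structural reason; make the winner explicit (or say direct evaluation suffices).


Diagnosis: a linear integrating factor — the unknown enters only to the first power against a nonzero forcing term — the integrating-factor template applies directly.
- the exact-equation method: exactness fails on the nose — the mixed partials do not match.
- a linear integrating factor — yes — fits the structure here.


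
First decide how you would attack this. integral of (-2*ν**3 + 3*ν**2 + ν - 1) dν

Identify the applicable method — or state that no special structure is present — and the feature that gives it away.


Verdict: no special technique — every term is a constant multiple of a power of ν; term-wise power-rule integration needs no preliminary transformation.


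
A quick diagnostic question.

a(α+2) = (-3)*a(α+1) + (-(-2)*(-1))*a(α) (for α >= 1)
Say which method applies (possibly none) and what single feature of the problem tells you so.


Method: the characteristic-root method — constant coefficients and linearity mean the ansatz r^α reduces it to solving the characteristic polynomial.


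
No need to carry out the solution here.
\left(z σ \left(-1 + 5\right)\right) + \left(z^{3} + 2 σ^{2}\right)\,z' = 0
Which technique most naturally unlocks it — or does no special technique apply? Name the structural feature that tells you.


Verdict: the exact-equation method — because the two cross partials coincide, the form is conservative as written — recover its potential in (σ, z).


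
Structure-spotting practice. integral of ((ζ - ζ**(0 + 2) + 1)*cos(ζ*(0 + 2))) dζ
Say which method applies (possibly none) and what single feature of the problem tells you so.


Method: integration by parts — the integrand splits as (ζ - ζ**(0 + 2) + 1) times cos(ζ*(0 + 2)) — repeatedly differentiating the polynomial part kills it, which is the parts ladder.


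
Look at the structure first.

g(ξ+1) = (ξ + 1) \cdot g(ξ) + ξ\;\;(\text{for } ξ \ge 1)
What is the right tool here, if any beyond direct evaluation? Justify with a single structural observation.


Method: a summation factor — normalize by the running product of ξ + 1: the left side becomes a difference, and differences sum.


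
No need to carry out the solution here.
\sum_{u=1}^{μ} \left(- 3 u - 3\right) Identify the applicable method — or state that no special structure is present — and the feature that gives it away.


Method: no special technique — nothing telescopes and nothing is geometric; polynomial terms in u sum term by term.


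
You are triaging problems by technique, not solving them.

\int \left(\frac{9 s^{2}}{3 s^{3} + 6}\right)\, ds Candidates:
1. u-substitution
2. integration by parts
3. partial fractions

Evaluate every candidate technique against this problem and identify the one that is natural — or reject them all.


Diagnosis: u-substitution — viewed as a product, the integrand is a composition evaluated at 3 s^{3} + 6 times (a constant multiple of) that inner expression's derivative, so u = 3 s^{3} + 6 makes it elementary.
- u-substitution: yes — fits the structure here.
- integration by parts: the nonconstant-polynomial-times-standard-kernel pattern (an exp, sine, cosine, or logarithm partner) is absent.
- partial fractions — proper and rational, yes, but the denominator has no factorization over the rationals to exploit.


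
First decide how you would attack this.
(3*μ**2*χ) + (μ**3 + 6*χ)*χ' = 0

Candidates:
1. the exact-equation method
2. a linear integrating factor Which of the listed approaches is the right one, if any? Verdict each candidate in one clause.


Technique: the exact-equation method — d/dχ of 3*μ**2*χ equals d/dμ of μ**3 + 6*χ: the form is a total differential of one potential — integrate it exactly.
- the exact-equation method: a fit — the right tool for this form.
- a linear integrating factor — the unknown enters nonlinearly (through a power, a denominator, or a transcendental function), which the linear integrating-factor recipe cannot absorb as-is — any repair would come from a preliminary substitution, not the factor.


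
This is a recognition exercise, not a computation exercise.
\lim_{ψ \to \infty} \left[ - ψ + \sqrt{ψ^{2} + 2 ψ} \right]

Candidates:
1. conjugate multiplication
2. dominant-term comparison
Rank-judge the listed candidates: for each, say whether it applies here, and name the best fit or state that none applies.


Method: conjugate multiplication — neither \sqrt{ψ^{2} + 2 ψ} nor ψ converges alone, so rewrite their difference as a conjugate-rationalized quotient first.
- conjugate multiplication — applicable, and directly so.
- dominant-term comparison: no ranking of term growth rates resolves the limit here.


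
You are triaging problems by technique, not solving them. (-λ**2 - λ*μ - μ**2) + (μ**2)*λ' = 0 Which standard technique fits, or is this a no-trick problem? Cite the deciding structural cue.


Best approach: the homogeneous substitution — solved for the derivative, the right side is unchanged under scaling μ and λ together — it depends only on the ratio λ/μ, so substitute a single ratio variable.


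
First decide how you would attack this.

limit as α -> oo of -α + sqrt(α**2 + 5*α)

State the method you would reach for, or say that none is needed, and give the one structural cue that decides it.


Diagnosis: conjugate multiplication — infinity minus infinity with a radical in play — multiply by the conjugate so the divergences of sqrt(α**2 + 5*α) and α annihilate.


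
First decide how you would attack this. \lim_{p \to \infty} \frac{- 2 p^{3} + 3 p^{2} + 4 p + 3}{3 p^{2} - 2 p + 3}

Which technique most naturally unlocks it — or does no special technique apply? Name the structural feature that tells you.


Diagnosis: dominant-term comparison — at large p only the top-degree terms survive; compare the leading terms and the limit falls out. Differentiating the expression as a single quotient would eventually settle it as well; matching dominant growth settles it immediately.


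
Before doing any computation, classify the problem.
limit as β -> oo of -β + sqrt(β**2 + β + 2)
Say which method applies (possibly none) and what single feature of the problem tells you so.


Technique: conjugate multiplication — the difference sqrt(β**2 + β + 2) - β is an ∞ − ∞ stalemate; its conjugate partner breaks the tie.


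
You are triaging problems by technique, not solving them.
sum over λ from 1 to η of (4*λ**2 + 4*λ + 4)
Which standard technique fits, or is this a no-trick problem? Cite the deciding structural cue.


Verdict: no special technique — no cancellation, no constant ratio, no binomial weights — just polynomial terms summed directly.


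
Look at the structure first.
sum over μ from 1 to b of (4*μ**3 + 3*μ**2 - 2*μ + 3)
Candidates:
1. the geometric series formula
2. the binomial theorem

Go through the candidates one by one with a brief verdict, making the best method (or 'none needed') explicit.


Best approach: no special technique — with only polynomial terms in μ present, the classical sum-of-powers identities are all you need.
- the geometric series formula — there is no constant term-to-term ratio.
- the binomial theorem: the terms do not reassemble into a binomial power.


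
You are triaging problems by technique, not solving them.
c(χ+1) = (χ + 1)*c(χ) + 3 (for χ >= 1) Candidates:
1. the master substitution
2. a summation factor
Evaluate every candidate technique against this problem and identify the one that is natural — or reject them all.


Verdict: a summation factor — one step of memory with a weight χ + 1 that changes as the index grows — the summation-factor construction is built for this.
- the master substitution: the recursion shifts the index rather than dividing it.
- a summation factor: applies; the problem has the shape this method handles.


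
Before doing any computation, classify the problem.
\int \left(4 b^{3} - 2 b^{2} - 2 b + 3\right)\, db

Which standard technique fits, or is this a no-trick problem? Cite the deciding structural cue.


Method: no special technique — a term-by-term power-rule job in b; no substitution or rearrangement earns its keep here.


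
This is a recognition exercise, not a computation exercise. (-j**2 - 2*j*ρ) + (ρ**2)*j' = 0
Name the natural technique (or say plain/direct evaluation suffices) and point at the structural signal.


Diagnosis: the homogeneous substitution — scaling ρ and j together leaves the slope fixed — it depends only on j/ρ, so substitute the ratio. This doubles as a Bernoulli equation in the unknown as written; the homogeneous route needs no setup at all.


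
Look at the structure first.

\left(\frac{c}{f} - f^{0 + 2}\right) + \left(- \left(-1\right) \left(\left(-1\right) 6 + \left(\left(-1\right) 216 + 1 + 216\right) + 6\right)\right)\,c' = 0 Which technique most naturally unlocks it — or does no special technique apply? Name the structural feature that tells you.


Method: a linear integrating factor — the unknown enters only to the first power against a nonzero forcing term — the integrating-factor template applies directly.


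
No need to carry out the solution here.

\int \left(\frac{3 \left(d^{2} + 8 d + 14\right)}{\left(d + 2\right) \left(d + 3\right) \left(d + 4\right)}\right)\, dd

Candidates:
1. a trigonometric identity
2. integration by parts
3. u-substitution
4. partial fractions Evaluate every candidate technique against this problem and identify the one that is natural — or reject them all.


Technique: partial fractions — the bottom factors while the top stays lower-degree — split into simple fractions and integrate piece by piece.
- a trigonometric identity — no sine or cosine appears, so there is nothing for a trigonometric identity to act on.
- integration by parts — the nonconstant-polynomial-times-standard-kernel pattern (an exp, sine, cosine, or logarithm partner) is absent.
- u-substitution: no subexpression of the integrand pairs with its own derivative as a factor — individual terms may offer their own substitutions, but any change of variable covering the whole integral would have to be constructed from outside the expression.
- partial fractions — yes — fits the structure here.
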